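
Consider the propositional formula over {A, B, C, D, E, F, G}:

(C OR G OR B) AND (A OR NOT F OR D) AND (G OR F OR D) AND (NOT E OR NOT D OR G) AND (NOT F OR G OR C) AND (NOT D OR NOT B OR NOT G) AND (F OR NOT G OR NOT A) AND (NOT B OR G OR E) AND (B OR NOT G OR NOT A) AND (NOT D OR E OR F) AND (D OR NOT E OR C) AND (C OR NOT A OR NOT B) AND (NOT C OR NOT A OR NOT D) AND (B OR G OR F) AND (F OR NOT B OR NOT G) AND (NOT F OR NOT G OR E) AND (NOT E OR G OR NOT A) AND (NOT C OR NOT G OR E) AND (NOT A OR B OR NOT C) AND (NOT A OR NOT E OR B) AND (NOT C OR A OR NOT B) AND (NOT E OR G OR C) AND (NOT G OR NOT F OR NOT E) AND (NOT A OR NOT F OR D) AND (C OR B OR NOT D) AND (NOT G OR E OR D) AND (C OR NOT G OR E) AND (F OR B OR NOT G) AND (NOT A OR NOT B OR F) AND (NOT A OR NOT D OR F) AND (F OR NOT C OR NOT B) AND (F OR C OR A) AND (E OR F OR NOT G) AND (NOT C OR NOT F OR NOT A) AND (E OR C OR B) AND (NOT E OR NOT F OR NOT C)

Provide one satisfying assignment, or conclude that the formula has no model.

A=false,  B=false,  C=true,  D=true,  E=false,  F=true,  G=false

Branch on C: set C = true.
Branch on A: set A = false.
(NOT B) alone gives B = false.
Branch on F: set F = true.
(D) alone gives D = true.
(NOT E) alone gives E = false.
(NOT G) alone gives G = false.
All clauses are satisfied.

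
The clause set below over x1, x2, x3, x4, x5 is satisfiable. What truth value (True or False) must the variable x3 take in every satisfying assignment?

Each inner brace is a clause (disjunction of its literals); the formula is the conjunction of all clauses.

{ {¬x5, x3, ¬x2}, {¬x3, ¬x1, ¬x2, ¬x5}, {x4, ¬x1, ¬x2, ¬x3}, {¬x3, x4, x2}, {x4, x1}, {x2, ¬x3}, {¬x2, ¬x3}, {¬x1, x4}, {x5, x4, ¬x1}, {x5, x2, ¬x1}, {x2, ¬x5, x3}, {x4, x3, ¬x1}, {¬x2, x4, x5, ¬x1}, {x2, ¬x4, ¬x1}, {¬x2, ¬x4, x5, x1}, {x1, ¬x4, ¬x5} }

False

Suppose x3 = True.
Unit clause (x2) forces x2 = True.
That conflicts with the unit clause (¬x2).
So every satisfying assignment has x3 = False.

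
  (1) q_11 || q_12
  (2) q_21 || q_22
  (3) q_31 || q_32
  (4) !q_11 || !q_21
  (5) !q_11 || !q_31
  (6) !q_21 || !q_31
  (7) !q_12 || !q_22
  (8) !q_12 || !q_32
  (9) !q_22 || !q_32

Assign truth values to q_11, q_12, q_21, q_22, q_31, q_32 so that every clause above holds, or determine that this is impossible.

Case q_11 = true:
From the singleton clause (!q_21), q_21 = false.
From the singleton clause (q_22), q_22 = true.
From the singleton clause (!q_31), q_31 = false.
From the singleton clause (q_32), q_32 = true.
Now (!q_32) is unsatisfied and unit — conflict.
So q_11 must be the other value — set q_11 = false.
From the singleton clause (q_12), q_12 = true.
From the singleton clause (!q_22), q_22 = false.
From the singleton clause (q_21), q_21 = true.
From the singleton clause (!q_31), q_31 = false.
From the singleton clause (q_32), q_32 = true.
Now (!q_32) is unsatisfied and unit — conflict.
Neither q_11 = true nor q_11 = false works.

UNSATISFIABLE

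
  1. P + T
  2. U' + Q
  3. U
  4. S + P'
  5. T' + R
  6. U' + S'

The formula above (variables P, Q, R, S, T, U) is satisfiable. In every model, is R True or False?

Suppose R = 0.
From the singleton clause (U), U = 1.
From the singleton clause (Q), Q = 1.
From the singleton clause (T'), T = 0.
From the singleton clause (P), P = 1.
From the singleton clause (S), S = 1.
That conflicts with the unit clause (S').
So every satisfying assignment has R = True.

True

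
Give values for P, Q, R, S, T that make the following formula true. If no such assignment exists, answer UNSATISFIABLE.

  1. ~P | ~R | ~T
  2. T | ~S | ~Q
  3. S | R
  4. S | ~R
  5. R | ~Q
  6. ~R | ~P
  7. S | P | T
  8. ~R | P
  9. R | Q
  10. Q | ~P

UNSATISFIABLE

Branch on S: set S = 1.
Branch on T: set T = 1.
Branch on P: set P = 0.
(~R) alone gives R = 0.
(~Q) alone gives Q = 0.
Now (Q) is unsatisfied and unit — conflict.
Undo P and try P = 1.
(~R) alone gives R = 0.
(~Q) alone gives Q = 0.
Now (Q) is unsatisfied and unit — conflict.
Either choice for P ends in contradiction.
Undo T and try T = 0.
(~Q) alone gives Q = 0.
(R) alone gives R = 1.
(~P) alone gives P = 0.
Now (P) is unsatisfied and unit — conflict.
Either choice for T ends in contradiction.
Undo S and try S = 0.
(R) alone gives R = 1.
Now (~R) is unsatisfied and unit — conflict.
Either choice for S ends in contradiction.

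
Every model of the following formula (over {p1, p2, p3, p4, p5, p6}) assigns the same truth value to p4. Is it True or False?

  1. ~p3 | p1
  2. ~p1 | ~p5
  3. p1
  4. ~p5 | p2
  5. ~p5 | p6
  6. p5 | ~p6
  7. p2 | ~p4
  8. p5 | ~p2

False

Suppose p4 = 1.
The clause (p1) is unit, so p1 = 1.
The clause (~p5) is unit, so p5 = 0.
The clause (~p6) is unit, so p6 = 0.
The clause (p2) is unit, so p2 = 1.
Now (~p2) is unsatisfied and unit — conflict.
So every satisfying assignment has p4 = False.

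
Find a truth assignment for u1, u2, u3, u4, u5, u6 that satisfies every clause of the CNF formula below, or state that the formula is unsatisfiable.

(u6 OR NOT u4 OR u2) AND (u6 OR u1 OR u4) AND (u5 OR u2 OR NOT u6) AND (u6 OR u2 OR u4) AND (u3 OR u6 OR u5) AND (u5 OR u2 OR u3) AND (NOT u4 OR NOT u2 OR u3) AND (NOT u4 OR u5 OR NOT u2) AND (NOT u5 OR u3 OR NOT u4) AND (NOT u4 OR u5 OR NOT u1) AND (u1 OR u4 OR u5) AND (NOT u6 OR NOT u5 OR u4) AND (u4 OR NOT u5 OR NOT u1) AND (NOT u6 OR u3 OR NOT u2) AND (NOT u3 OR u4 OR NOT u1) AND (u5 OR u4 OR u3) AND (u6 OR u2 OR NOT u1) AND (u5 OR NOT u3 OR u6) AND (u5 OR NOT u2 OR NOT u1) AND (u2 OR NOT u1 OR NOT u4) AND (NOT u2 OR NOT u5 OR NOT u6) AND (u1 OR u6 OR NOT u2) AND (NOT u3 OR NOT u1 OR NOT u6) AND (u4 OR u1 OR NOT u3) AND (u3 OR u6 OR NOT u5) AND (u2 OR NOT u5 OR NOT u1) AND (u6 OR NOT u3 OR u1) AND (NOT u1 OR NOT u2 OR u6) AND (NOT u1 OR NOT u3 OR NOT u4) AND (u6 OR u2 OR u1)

u1: false; u2: false; u3: true; u4: true; u5: true; u6: true

Case u6 = true:
Case u5 = true:
(u4) alone gives u4 = true.
(u3) alone gives u3 = true.
(NOT u2) alone gives u2 = false.
(NOT u1) alone gives u1 = false.
All clauses are satisfied.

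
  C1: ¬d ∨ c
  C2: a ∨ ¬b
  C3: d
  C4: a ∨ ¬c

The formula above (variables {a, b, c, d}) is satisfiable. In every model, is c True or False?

Suppose c = False.
The clause (¬d) is unit, so d = False.
But (d) is also a unit clause — contradiction.
So every satisfying assignment has c = True.

True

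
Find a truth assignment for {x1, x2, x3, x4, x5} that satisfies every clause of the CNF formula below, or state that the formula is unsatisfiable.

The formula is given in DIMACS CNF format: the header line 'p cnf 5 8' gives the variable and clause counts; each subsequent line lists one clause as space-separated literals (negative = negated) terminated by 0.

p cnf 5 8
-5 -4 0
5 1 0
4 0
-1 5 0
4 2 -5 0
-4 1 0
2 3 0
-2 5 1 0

UNSATISFIABLE

From the singleton clause (x4), x4 = True.
From the singleton clause (¬x5), x5 = False.
From the singleton clause (x1), x1 = True.
But (¬x1) is also a unit clause — contradiction.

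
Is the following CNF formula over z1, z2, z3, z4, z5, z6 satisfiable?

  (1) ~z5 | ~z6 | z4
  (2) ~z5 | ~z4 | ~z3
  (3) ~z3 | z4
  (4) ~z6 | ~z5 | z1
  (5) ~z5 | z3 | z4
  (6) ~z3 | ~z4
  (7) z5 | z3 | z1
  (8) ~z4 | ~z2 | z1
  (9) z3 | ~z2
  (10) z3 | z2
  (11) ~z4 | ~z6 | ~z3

Try z3 = 0.
(~z2) alone gives z2 = 0.
But (z2) is also a unit clause — contradiction.
So z3 must be the other value — set z3 = 1.
(z4) alone gives z4 = 1.
But (~z4) is also a unit clause — contradiction.
Both values of z3 lead to a conflict.
No assignment satisfies every clause.

No, unsatisfiable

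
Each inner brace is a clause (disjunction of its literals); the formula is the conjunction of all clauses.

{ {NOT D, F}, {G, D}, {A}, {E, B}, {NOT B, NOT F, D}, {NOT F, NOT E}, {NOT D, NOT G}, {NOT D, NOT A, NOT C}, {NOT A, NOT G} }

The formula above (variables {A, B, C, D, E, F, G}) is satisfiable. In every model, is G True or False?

Suppose G = true.
Unit clause (A) forces A = true.
That conflicts with the unit clause (NOT A).
So every satisfying assignment has G = False.

False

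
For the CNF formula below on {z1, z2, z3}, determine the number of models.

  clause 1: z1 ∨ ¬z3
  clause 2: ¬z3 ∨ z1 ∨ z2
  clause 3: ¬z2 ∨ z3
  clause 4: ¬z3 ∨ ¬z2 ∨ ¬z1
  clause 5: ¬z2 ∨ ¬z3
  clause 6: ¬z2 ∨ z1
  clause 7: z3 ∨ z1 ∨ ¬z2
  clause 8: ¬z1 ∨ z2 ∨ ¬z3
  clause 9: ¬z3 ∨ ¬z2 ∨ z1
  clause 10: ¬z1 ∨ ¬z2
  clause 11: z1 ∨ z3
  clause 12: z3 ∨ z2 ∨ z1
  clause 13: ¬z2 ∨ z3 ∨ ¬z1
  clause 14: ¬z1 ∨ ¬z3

There are 2^3 = 8 truth assignments over (z1, z2, z3).
Check each against the 14 clauses (columns in the order z1, z2, z3):
  F F F  ✗ fails (z1 ∨ z3)
  F F T  ✗ fails (z1 ∨ ¬z3)
  F T F  ✗ fails (¬z2 ∨ z3)
  F T T  ✗ fails (z1 ∨ ¬z3)
  T F F  ✓ satisfies all
  T F T  ✗ fails (¬z1 ∨ z2 ∨ ¬z3)
  T T F  ✗ fails (¬z2 ∨ z3)
  T T T  ✗ fails (¬z3 ∨ ¬z2 ∨ ¬z1)
1 of the 8 rows is a model.

1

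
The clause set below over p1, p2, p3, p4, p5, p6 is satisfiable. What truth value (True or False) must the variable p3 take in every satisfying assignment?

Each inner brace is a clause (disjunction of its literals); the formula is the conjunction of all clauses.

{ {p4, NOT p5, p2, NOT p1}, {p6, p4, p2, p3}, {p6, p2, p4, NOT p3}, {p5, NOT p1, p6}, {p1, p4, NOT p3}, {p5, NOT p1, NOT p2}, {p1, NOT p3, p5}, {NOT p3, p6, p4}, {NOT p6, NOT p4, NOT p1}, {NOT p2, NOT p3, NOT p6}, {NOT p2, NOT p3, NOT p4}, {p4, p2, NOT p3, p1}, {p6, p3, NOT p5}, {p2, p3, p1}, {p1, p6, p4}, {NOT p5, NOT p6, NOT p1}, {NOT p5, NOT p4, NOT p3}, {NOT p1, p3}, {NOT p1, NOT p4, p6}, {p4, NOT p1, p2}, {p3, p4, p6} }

False

Suppose p3 = true.
Branch on p1: set p1 = true.
Branch on p5: set p5 = true.
The clause (NOT p6) is unit, so p6 = false.
The clause (p4) is unit, so p4 = true.
But (NOT p4) is also a unit clause — contradiction.
That branch fails; take p5 = false instead.
The clause (p6) is unit, so p6 = true.
The clause (NOT p2) is unit, so p2 = false.
The clause (NOT p4) is unit, so p4 = false.
But (p4) is also a unit clause — contradiction.
Neither p5 = true nor p5 = false works.
That branch fails; take p1 = false instead.
The clause (p4) is unit, so p4 = true.
The clause (p5) is unit, so p5 = true.
But (NOT p5) is also a unit clause — contradiction.
Neither p1 = true nor p1 = false works.
So every satisfying assignment has p3 = False.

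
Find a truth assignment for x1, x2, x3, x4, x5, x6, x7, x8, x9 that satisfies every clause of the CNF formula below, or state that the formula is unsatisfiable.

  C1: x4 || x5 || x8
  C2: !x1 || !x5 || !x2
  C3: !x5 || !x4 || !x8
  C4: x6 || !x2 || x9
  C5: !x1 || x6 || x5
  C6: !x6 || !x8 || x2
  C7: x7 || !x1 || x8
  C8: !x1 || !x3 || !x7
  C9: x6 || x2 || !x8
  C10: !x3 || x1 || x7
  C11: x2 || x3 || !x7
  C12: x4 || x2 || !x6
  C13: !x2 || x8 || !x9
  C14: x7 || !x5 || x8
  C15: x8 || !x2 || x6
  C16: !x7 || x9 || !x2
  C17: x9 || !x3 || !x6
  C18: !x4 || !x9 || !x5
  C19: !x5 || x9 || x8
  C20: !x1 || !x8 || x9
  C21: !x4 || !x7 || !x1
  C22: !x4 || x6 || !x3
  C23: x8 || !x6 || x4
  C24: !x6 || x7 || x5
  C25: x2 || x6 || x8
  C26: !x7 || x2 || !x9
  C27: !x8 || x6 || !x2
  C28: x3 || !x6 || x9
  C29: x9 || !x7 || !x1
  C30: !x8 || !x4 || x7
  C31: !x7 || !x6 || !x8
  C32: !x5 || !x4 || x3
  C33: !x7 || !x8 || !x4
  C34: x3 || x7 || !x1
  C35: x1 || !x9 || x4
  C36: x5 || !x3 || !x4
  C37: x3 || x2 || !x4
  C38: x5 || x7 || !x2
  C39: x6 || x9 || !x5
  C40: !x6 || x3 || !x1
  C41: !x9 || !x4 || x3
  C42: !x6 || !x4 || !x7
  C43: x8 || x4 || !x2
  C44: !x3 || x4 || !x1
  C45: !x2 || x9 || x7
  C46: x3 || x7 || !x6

Suppose x4 = true.
Suppose x5 = false.
From the singleton clause (!x3), x3 = false.
From the singleton clause (x2), x2 = true.
From the singleton clause (x7), x7 = true.
From the singleton clause (x9), x9 = true.
Now (!x9) is unsatisfied and unit — conflict.
Undo x5 and try x5 = true.
From the singleton clause (!x8), x8 = false.
From the singleton clause (x7), x7 = true.
From the singleton clause (!x9), x9 = false.
Now (x9) is unsatisfied and unit — conflict.
Neither x5 = true nor x5 = false works.
Undo x4 and try x4 = false.
Suppose x5 = true.
Suppose x1 = false.
From the singleton clause (!x9), x9 = false.
From the singleton clause (x8), x8 = true.
From the singleton clause (x6), x6 = true.
From the singleton clause (x2), x2 = true.
From the singleton clause (!x7), x7 = false.
Now (x7) is unsatisfied and unit — conflict.
Undo x1 and try x1 = true.
From the singleton clause (!x2), x2 = false.
From the singleton clause (!x6), x6 = false.
From the singleton clause (!x8), x8 = false.
Now (x8) is unsatisfied and unit — conflict.
Neither x1 = true nor x1 = false works.
Undo x5 and try x5 = false.
From the singleton clause (x8), x8 = true.
Suppose x1 = false.
From the singleton clause (!x9), x9 = false.
Suppose x6 = true.
From the singleton clause (x2), x2 = true.
From the singleton clause (!x7), x7 = false.
Now (x7) is unsatisfied and unit — conflict.
Undo x6 and try x6 = false.
From the singleton clause (!x2), x2 = false.
Now (x2) is unsatisfied and unit — conflict.
Neither x6 = true nor x6 = false works.
Undo x1 and try x1 = true.
From the singleton clause (x6), x6 = true.
From the singleton clause (x2), x2 = true.
From the singleton clause (x9), x9 = true.
From the singleton clause (x7), x7 = true.
Now (!x7) is unsatisfied and unit — conflict.
Neither x1 = true nor x1 = false works.
Neither x5 = true nor x5 = false works.
Neither x4 = true nor x4 = false works.

UNSATISFIABLE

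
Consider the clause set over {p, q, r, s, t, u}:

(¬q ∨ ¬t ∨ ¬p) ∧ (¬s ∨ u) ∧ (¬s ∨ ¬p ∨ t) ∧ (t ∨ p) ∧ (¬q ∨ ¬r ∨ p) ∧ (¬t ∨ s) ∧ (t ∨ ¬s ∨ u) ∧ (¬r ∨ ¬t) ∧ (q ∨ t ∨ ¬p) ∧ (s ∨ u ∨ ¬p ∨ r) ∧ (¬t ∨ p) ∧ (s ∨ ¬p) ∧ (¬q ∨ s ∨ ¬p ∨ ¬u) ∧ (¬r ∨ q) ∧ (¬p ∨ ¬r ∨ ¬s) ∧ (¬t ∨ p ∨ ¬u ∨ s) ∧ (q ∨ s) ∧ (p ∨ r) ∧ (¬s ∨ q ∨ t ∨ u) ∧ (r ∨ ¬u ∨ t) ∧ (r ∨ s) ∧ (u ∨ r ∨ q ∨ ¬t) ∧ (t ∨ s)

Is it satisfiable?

Case s = True:
(u) alone gives u = True.
Case p = True:
(t) alone gives t = True.
(¬q) alone gives q = False.
(¬r) alone gives r = False.
Every clause now holds.
A satisfying assignment: p ↦ True,  q ↦ False,  r ↦ False,  s ↦ True,  t ↦ True,  u ↦ True.

Yes, satisfiable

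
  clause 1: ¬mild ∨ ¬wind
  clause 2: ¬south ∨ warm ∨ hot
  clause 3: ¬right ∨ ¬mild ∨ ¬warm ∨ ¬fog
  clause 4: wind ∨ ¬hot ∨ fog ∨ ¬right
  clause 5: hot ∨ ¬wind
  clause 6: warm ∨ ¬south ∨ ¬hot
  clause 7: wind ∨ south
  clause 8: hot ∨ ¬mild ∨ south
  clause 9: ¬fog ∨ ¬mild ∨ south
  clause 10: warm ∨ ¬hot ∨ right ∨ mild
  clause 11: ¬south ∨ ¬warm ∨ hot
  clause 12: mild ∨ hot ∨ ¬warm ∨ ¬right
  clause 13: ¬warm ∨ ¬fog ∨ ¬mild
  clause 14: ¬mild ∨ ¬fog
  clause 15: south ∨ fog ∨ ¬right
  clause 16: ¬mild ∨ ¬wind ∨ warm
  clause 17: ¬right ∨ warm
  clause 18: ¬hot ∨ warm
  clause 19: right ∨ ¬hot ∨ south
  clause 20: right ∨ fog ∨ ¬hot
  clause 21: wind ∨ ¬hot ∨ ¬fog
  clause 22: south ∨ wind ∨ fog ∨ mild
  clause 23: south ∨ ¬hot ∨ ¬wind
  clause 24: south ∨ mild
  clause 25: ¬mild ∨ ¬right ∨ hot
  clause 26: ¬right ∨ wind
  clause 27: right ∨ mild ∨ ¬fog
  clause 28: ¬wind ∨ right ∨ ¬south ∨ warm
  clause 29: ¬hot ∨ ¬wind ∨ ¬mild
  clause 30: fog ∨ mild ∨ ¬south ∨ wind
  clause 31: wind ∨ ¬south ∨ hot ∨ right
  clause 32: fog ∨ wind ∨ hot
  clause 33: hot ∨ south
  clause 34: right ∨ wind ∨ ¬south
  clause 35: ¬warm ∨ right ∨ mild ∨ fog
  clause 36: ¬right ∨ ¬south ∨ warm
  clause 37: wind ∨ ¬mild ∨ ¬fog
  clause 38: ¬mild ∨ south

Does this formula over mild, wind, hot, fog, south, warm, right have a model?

Branch on mild: set mild = False.
Unit clause (south) forces south = True.
Branch on warm: set warm = True.
Unit clause (hot) forces hot = True.
Branch on right: set right = True.
Unit clause (wind) forces wind = True.
Every clause is now satisfied; fog is unconstrained.
A satisfying assignment: mild: False,  wind: True,  hot: True,  fog: True,  south: True,  warm: True,  right: True.

Yes, satisfiable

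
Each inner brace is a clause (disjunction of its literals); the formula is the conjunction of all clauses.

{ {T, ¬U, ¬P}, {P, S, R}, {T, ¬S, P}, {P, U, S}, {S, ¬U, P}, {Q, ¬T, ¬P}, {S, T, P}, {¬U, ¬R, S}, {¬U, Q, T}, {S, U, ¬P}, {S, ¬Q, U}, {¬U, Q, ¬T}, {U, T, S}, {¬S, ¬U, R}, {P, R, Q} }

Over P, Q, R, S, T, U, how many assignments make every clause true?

12

There are 2^6 = 64 truth assignments over (P, Q, R, S, T, U).
Split on R. With R = True, the clauses containing R are satisfied and ¬R drops from the rest; 7 of the 2^5 = 32 assignments to the other variables satisfy what remains.
With R = False, by the same count on the reduced clause set, 5 assignments work.
(One model: P=F, Q=F, R=T, S=T, T=T, U=F.)
Total: 7 + 5 = 12.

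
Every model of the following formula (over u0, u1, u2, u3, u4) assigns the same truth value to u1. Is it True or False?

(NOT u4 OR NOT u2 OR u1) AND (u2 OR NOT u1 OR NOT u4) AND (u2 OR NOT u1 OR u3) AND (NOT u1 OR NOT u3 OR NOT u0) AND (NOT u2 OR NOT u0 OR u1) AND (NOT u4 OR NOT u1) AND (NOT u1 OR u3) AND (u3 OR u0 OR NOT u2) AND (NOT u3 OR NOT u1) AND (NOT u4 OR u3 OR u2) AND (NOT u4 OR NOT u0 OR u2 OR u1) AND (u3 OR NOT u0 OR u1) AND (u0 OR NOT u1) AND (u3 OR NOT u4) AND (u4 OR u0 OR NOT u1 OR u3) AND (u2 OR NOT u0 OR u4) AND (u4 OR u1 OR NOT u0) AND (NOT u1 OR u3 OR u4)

False

Suppose u1 = true.
The clause (NOT u4) is unit, so u4 = false.
The clause (u3) is unit, so u3 = true.
Now (NOT u3) is unsatisfied and unit — conflict.
So every satisfying assignment has u1 = False.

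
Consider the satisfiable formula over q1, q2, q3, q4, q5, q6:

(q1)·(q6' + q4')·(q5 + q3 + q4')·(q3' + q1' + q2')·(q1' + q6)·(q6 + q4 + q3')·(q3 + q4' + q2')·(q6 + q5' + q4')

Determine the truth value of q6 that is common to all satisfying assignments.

True

Suppose q6 = 0.
The clause (q1) is unit, so q1 = 1.
That conflicts with the unit clause (q1').
So every satisfying assignment has q6 = True.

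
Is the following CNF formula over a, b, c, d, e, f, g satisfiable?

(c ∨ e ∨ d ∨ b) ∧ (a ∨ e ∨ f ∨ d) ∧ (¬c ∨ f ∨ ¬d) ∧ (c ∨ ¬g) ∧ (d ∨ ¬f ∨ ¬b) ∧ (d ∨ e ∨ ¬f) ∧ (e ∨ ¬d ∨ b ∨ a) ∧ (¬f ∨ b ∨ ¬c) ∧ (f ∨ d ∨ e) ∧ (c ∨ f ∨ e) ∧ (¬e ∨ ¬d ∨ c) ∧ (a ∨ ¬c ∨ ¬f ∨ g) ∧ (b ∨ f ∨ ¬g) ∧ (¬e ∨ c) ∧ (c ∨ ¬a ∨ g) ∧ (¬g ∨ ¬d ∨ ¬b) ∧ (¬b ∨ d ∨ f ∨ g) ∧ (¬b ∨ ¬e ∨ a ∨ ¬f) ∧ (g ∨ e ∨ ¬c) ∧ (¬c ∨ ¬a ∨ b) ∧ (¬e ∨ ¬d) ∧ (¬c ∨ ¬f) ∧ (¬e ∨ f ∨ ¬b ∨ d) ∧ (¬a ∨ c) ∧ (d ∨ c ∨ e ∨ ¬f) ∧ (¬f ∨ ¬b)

Case c = True:
(¬f) alone gives f = False.
(¬d) alone gives d = False.
(e) alone gives e = True.
(¬b) alone gives b = False.
(¬g) alone gives g = False.
(¬a) alone gives a = False.
Every clause now holds.
A satisfying assignment: a: False; b: False; c: True; d: False; e: True; f: False; g: False.

Yes, satisfiable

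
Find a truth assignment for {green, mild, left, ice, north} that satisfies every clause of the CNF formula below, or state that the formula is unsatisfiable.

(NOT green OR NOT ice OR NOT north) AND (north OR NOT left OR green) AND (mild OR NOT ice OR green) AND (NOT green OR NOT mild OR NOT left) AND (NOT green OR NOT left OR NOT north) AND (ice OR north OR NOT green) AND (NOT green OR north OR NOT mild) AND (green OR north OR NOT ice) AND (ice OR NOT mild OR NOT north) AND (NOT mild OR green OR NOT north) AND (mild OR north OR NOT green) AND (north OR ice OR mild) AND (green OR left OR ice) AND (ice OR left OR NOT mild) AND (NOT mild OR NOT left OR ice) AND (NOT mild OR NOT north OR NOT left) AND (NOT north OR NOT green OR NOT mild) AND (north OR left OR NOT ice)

Suppose green = false.
Suppose north = true.
(NOT mild) alone gives mild = false.
(NOT ice) alone gives ice = false.
(left) alone gives left = true.
Every clause now holds.

green: false,  mild: false,  left: true,  ice: false,  north: true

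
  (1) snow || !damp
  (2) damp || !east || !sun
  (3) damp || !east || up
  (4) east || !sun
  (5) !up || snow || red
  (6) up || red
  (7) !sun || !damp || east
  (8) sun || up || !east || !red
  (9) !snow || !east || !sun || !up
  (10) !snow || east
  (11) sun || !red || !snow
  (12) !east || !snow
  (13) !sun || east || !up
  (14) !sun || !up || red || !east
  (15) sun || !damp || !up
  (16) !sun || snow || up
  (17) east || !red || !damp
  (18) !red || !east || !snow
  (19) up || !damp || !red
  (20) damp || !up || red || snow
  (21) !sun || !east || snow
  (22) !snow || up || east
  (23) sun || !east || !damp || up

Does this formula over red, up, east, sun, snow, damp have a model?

Yes

Branch on snow: set snow = false.
Unit clause (!damp) forces damp = false.
Branch on east: set east = false.
Unit clause (!sun) forces sun = false.
Branch on up: set up = true.
Unit clause (red) forces red = true.
This assignment satisfies each clause.
A satisfying assignment: red: true, up: true, east: false, sun: false, snow: false, damp: false.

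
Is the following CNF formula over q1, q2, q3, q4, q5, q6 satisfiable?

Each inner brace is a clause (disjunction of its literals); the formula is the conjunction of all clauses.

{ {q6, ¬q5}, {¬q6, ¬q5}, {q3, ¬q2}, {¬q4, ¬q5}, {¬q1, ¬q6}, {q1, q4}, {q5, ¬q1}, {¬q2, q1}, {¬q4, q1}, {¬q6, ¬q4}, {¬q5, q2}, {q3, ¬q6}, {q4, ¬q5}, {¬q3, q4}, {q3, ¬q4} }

Unsatisfiable

Suppose q6 = True.
The clause (¬q5) is unit, so q5 = False.
The clause (¬q1) is unit, so q1 = False.
The clause (q4) is unit, so q4 = True.
But (¬q4) is also a unit clause — contradiction.
So q6 must be the other value — set q6 = False.
The clause (¬q5) is unit, so q5 = False.
The clause (¬q1) is unit, so q1 = False.
The clause (q4) is unit, so q4 = True.
But (¬q4) is also a unit clause — contradiction.
Either choice for q6 ends in contradiction.
No assignment satisfies every clause.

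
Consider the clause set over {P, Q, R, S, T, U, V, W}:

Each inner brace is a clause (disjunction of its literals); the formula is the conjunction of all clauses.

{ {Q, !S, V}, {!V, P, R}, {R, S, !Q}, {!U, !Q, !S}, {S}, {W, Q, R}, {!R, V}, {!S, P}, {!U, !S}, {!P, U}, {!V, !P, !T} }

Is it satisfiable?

Unit clause (S) forces S = true.
Unit clause (P) forces P = true.
Unit clause (!U) forces U = false.
But (U) is also a unit clause — contradiction.
No assignment satisfies every clause.

Unsatisfiable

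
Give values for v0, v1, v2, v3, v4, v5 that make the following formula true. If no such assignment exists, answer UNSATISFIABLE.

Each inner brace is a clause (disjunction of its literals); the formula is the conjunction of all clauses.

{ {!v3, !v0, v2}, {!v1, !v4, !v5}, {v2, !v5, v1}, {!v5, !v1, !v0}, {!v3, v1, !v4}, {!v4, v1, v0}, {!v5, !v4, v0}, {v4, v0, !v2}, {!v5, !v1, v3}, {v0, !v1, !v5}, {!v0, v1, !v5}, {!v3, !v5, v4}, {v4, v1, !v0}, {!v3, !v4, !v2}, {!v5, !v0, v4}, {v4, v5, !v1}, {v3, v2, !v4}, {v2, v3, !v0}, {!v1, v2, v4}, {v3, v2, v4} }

v0: false, v1: true, v2: true, v3: false, v4: true, v5: false

Try v3 = false.
Try v5 = false.
Try v4 = true.
The clause (v2) is unit, so v2 = true.
Try v1 = true.
All clauses hold; v0 can take either value.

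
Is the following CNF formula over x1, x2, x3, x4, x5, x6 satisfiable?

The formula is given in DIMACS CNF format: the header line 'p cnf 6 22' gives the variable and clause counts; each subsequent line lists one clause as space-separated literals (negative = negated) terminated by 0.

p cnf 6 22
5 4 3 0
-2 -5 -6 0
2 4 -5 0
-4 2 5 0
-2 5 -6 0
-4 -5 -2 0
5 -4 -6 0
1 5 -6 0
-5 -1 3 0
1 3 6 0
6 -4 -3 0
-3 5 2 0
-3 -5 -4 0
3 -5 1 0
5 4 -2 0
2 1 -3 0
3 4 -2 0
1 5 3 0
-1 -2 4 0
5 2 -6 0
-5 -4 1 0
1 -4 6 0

Yes

Branch on x5: set x5 = True.
Branch on x2: set x2 = True.
(¬x6) alone gives x6 = False.
(¬x4) alone gives x4 = False.
(x3) alone gives x3 = True.
(¬x1) alone gives x1 = False.
All clauses are satisfied.
A satisfying assignment: x1 ↦ False,  x2 ↦ True,  x3 ↦ True,  x4 ↦ False,  x5 ↦ True,  x6 ↦ False.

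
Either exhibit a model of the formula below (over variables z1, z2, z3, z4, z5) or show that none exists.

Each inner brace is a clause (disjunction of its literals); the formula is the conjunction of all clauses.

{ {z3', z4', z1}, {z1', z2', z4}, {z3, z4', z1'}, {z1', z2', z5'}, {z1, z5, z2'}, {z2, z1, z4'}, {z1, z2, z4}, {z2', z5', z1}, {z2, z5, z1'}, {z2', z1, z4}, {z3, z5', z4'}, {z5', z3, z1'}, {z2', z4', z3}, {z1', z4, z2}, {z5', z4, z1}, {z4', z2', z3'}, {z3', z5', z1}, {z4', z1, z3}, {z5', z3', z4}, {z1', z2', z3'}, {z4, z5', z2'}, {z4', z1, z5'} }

Case z3 = 1:
Case z4 = 1:
(z1) alone gives z1 = 1.
(z2') alone gives z2 = 0.
(z5) alone gives z5 = 1.
All clauses are satisfied.

z1 ↦ 1, z2 ↦ 0, z3 ↦ 1, z4 ↦ 1, z5 ↦ 1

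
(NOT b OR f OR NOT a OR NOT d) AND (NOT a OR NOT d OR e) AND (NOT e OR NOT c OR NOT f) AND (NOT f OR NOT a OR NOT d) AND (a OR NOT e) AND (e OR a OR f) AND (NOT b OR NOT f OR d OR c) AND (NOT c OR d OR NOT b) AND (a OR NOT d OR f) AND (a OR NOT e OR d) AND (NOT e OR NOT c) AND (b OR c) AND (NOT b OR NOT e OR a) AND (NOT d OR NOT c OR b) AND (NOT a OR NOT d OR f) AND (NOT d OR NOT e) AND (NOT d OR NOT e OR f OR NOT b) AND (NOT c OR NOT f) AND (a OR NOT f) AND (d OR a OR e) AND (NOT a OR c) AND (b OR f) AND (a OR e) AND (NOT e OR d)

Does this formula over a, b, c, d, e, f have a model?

Suppose a = true.
From the singleton clause (c), c = true.
From the singleton clause (NOT e), e = false.
From the singleton clause (NOT d), d = false.
From the singleton clause (NOT b), b = false.
From the singleton clause (NOT f), f = false.
Now (f) is unsatisfied and unit — conflict.
That branch fails; take a = false instead.
From the singleton clause (NOT e), e = false.
Now (e) is unsatisfied and unit — conflict.
Neither a = true nor a = false works.
No assignment satisfies every clause.

No, unsatisfiable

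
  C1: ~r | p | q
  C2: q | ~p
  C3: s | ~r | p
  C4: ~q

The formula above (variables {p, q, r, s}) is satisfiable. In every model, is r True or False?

Suppose r = 1.
From the singleton clause (~q), q = 0.
From the singleton clause (p), p = 1.
But (~p) is also a unit clause — contradiction.
So every satisfying assignment has r = False.

False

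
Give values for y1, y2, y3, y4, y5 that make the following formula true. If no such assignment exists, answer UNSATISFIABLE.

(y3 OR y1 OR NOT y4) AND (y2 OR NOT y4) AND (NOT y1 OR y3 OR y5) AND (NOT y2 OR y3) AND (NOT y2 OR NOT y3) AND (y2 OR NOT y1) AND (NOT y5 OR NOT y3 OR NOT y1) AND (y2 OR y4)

Suppose y2 = true.
(y3) alone gives y3 = true.
That conflicts with the unit clause (NOT y3).
So y2 must be the other value — set y2 = false.
(NOT y4) alone gives y4 = false.
That conflicts with the unit clause (y4).
Either choice for y2 ends in contradiction.

UNSATISFIABLE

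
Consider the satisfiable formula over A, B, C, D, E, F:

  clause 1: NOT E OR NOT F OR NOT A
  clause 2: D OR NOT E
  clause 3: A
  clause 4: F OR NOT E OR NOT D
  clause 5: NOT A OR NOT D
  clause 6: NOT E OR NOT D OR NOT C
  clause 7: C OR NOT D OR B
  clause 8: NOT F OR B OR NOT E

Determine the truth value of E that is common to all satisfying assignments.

Suppose E = true.
Unit clause (D) forces D = true.
Unit clause (A) forces A = true.
But (NOT A) is also a unit clause — contradiction.
So every satisfying assignment has E = False.

False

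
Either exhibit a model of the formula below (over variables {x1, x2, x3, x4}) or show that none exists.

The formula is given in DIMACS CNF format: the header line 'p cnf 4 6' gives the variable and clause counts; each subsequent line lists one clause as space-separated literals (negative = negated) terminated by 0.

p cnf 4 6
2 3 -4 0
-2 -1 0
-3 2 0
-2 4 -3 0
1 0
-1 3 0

UNSATISFIABLE

The clause (x1) is unit, so x1 = True.
The clause (¬x2) is unit, so x2 = False.
The clause (¬x3) is unit, so x3 = False.
Now (x3) is unsatisfied and unit — conflict.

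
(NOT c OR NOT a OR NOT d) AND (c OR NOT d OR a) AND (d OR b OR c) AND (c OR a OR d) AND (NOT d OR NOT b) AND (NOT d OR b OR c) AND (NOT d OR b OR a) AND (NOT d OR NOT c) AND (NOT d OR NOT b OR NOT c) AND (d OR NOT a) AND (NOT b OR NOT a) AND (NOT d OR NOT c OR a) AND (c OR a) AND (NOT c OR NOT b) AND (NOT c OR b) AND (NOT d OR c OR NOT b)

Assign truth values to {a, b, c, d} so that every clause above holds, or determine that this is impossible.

UNSATISFIABLE

Suppose d = false.
The clause (NOT a) is unit, so a = false.
The clause (c) is unit, so c = true.
The clause (NOT b) is unit, so b = false.
That conflicts with the unit clause (b).
Undo d and try d = true.
The clause (NOT b) is unit, so b = false.
The clause (c) is unit, so c = true.
That conflicts with the unit clause (NOT c).
Both values of d lead to a conflict.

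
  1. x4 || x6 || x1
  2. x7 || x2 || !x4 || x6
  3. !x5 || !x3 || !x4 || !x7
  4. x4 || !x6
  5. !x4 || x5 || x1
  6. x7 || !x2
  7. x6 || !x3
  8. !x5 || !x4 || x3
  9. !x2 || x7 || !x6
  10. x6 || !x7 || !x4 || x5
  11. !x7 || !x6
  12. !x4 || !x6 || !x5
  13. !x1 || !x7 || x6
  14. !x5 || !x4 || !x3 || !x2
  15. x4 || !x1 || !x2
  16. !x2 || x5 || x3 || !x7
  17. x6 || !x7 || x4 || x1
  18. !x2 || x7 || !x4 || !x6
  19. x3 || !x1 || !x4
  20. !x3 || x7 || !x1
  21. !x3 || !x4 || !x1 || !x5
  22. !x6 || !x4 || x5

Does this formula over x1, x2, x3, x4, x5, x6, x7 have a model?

Satisfiable

Suppose x4 = false.
(!x6) alone gives x6 = false.
(x1) alone gives x1 = true.
(!x3) alone gives x3 = false.
(!x7) alone gives x7 = false.
(!x2) alone gives x2 = false.
Every clause is now satisfied; x5 is unconstrained.
A satisfying assignment: x1=true, x2=false, x3=false, x4=false, x5=false, x6=false, x7=false.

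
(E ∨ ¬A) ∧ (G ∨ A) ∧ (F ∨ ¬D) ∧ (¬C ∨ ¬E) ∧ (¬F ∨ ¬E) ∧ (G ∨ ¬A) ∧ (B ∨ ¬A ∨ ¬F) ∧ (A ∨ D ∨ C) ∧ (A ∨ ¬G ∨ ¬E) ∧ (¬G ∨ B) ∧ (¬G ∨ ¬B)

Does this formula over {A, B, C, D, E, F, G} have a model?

No, unsatisfiable

Suppose E = True.
From the singleton clause (¬C), C = False.
From the singleton clause (¬F), F = False.
From the singleton clause (¬D), D = False.
From the singleton clause (A), A = True.
From the singleton clause (G), G = True.
From the singleton clause (B), B = True.
Now (¬B) is unsatisfied and unit — conflict.
Backtrack on E: now try E = False.
From the singleton clause (¬A), A = False.
From the singleton clause (G), G = True.
From the singleton clause (B), B = True.
Now (¬B) is unsatisfied and unit — conflict.
Neither E = True nor E = False works.
No assignment satisfies every clause.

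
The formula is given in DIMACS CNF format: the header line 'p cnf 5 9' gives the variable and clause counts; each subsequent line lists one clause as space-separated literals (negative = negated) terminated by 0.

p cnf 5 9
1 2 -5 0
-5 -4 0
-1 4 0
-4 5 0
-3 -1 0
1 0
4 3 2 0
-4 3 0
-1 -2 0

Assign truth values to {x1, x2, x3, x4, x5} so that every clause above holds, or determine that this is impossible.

From the singleton clause (x1), x1 = True.
From the singleton clause (x4), x4 = True.
From the singleton clause (¬x5), x5 = False.
Now (x5) is unsatisfied and unit — conflict.

UNSATISFIABLE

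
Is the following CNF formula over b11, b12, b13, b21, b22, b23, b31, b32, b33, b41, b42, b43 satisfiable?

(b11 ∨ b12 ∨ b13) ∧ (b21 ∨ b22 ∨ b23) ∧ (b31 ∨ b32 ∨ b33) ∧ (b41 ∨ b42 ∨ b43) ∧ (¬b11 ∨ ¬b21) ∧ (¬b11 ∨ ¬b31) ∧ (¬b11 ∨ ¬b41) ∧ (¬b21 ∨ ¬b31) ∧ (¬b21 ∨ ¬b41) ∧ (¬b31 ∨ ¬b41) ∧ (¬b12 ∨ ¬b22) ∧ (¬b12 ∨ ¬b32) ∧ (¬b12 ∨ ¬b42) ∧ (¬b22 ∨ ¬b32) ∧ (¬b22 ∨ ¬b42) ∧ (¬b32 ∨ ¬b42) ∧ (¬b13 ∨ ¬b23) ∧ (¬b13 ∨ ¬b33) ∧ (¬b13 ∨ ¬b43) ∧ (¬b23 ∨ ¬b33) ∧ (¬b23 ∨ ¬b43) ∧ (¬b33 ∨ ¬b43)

Branch on b11: set b11 = False.
Branch on b12: set b12 = True.
Unit clause (¬b22) forces b22 = False.
Unit clause (¬b32) forces b32 = False.
Unit clause (¬b42) forces b42 = False.
Branch on b21: set b21 = True.
Unit clause (¬b31) forces b31 = False.
Unit clause (b33) forces b33 = True.
Unit clause (¬b41) forces b41 = False.
Unit clause (b43) forces b43 = True.
That conflicts with the unit clause (¬b43).
Undo b21 and try b21 = False.
Unit clause (b23) forces b23 = True.
Unit clause (¬b13) forces b13 = False.
Unit clause (¬b33) forces b33 = False.
Unit clause (b31) forces b31 = True.
Unit clause (¬b41) forces b41 = False.
Unit clause (b43) forces b43 = True.
That conflicts with the unit clause (¬b43).
Neither b21 = True nor b21 = False works.
Undo b12 and try b12 = False.
Unit clause (b13) forces b13 = True.
Unit clause (¬b23) forces b23 = False.
Unit clause (¬b33) forces b33 = False.
Unit clause (¬b43) forces b43 = False.
Branch on b21: set b21 = True.
Unit clause (¬b31) forces b31 = False.
Unit clause (b32) forces b32 = True.
Unit clause (¬b41) forces b41 = False.
Unit clause (b42) forces b42 = True.
That conflicts with the unit clause (¬b42).
Undo b21 and try b21 = False.
Unit clause (b22) forces b22 = True.
Unit clause (¬b32) forces b32 = False.
Unit clause (b31) forces b31 = True.
Unit clause (¬b41) forces b41 = False.
Unit clause (b42) forces b42 = True.
That conflicts with the unit clause (¬b42).
Neither b21 = True nor b21 = False works.
Neither b12 = True nor b12 = False works.
Undo b11 and try b11 = True.
Unit clause (¬b21) forces b21 = False.
Unit clause (¬b31) forces b31 = False.
Unit clause (¬b41) forces b41 = False.
Branch on b22: set b22 = True.
Unit clause (¬b12) forces b12 = False.
Unit clause (¬b32) forces b32 = False.
Unit clause (b33) forces b33 = True.
Unit clause (¬b42) forces b42 = False.
Unit clause (b43) forces b43 = True.
That conflicts with the unit clause (¬b43).
Undo b22 and try b22 = False.
Unit clause (b23) forces b23 = True.
Unit clause (¬b13) forces b13 = False.
Unit clause (¬b33) forces b33 = False.
Unit clause (b32) forces b32 = True.
Unit clause (¬b12) forces b12 = False.
Unit clause (¬b42) forces b42 = False.
Unit clause (b43) forces b43 = True.
That conflicts with the unit clause (¬b43).
Neither b22 = True nor b22 = False works.
Neither b11 = True nor b11 = False works.
No assignment satisfies every clause.

No, unsatisfiable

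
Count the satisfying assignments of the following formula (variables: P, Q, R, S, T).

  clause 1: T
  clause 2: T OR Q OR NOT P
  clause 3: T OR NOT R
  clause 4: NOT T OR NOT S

8

There are 2^5 = 32 truth assignments over (P, Q, R, S, T).
Split on Q. With Q = true, the clauses containing Q are satisfied and NOT Q drops from the rest; 4 of the 2^4 = 16 assignments to the other variables satisfy what remains.
With Q = false, by the same count on the reduced clause set, 4 assignments work.
(One model: P=F, Q=F, R=F, S=F, T=T.)
Total: 4 + 4 = 8.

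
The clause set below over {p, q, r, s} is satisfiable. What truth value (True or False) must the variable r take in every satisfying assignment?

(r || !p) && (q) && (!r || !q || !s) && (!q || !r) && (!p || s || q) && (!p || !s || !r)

False

Suppose r = true.
The clause (q) is unit, so q = true.
Now (!q) is unsatisfied and unit — conflict.
So every satisfying assignment has r = False.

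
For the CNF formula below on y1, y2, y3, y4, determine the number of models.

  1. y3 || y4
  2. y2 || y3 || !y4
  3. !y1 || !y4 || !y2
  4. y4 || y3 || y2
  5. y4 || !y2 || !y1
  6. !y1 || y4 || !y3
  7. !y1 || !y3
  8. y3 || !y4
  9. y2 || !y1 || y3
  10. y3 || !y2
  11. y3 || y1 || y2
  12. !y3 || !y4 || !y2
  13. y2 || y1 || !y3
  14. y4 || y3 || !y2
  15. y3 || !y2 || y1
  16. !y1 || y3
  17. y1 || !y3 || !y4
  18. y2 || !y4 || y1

1

There are 2^4 = 16 truth assignments over (y1, y2, y3, y4).
Check each against the 18 clauses (columns in the order y1, y2, y3, y4):
  F F F F  ✗ fails (y3 || y4)
  F F F T  ✗ fails (y2 || y3 || !y4)
  F F T F  ✗ fails (y2 || y1 || !y3)
  F F T T  ✗ fails (y2 || y1 || !y3)
  F T F F  ✗ fails (y3 || y4)
  F T F T  ✗ fails (y3 || !y4)
  F T T F  ✓ satisfies all
  F T T T  ✗ fails (!y3 || !y4 || !y2)
  T F F F  ✗ fails (y3 || y4)
  T F F T  ✗ fails (y2 || y3 || !y4)
  T F T F  ✗ fails (!y1 || y4 || !y3)
  T F T T  ✗ fails (!y1 || !y3)
  T T F F  ✗ fails (y3 || y4)
  T T F T  ✗ fails (!y1 || !y4 || !y2)
  T T T F  ✗ fails (y4 || !y2 || !y1)
  T T T T  ✗ fails (!y1 || !y4 || !y2)
1 of the 16 rows is a model.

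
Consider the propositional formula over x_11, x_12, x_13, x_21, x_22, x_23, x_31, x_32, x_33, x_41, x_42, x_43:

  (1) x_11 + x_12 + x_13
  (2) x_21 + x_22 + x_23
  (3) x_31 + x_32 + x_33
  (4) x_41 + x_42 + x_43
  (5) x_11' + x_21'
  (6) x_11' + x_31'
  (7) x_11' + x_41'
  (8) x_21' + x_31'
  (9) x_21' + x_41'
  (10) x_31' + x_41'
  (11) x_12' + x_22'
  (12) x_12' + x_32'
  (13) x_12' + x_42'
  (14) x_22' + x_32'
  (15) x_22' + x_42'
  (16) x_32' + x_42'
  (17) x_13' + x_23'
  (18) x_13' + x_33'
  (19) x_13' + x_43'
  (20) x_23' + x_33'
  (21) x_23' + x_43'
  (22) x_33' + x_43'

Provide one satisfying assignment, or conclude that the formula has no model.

Suppose x_11 = 0.
Suppose x_12 = 1.
Unit clause (x_22') forces x_22 = 0.
Unit clause (x_32') forces x_32 = 0.
Unit clause (x_42') forces x_42 = 0.
Suppose x_21 = 1.
Unit clause (x_31') forces x_31 = 0.
Unit clause (x_33) forces x_33 = 1.
Unit clause (x_41') forces x_41 = 0.
Unit clause (x_43) forces x_43 = 1.
That conflicts with the unit clause (x_43').
Undo x_21 and try x_21 = 0.
Unit clause (x_23) forces x_23 = 1.
Unit clause (x_13') forces x_13 = 0.
Unit clause (x_33') forces x_33 = 0.
Unit clause (x_31) forces x_31 = 1.
Unit clause (x_41') forces x_41 = 0.
Unit clause (x_43) forces x_43 = 1.
That conflicts with the unit clause (x_43').
Either choice for x_21 ends in contradiction.
Undo x_12 and try x_12 = 0.
Unit clause (x_13) forces x_13 = 1.
Unit clause (x_23') forces x_23 = 0.
Unit clause (x_33') forces x_33 = 0.
Unit clause (x_43') forces x_43 = 0.
Suppose x_21 = 1.
Unit clause (x_31') forces x_31 = 0.
Unit clause (x_32) forces x_32 = 1.
Unit clause (x_41') forces x_41 = 0.
Unit clause (x_42) forces x_42 = 1.
That conflicts with the unit clause (x_42').
Undo x_21 and try x_21 = 0.
Unit clause (x_22) forces x_22 = 1.
Unit clause (x_32') forces x_32 = 0.
Unit clause (x_31) forces x_31 = 1.
Unit clause (x_41') forces x_41 = 0.
Unit clause (x_42) forces x_42 = 1.
That conflicts with the unit clause (x_42').
Either choice for x_21 ends in contradiction.
Either choice for x_12 ends in contradiction.
Undo x_11 and try x_11 = 1.
Unit clause (x_21') forces x_21 = 0.
Unit clause (x_31') forces x_31 = 0.
Unit clause (x_41') forces x_41 = 0.
Suppose x_22 = 1.
Unit clause (x_12') forces x_12 = 0.
Unit clause (x_32') forces x_32 = 0.
Unit clause (x_33) forces x_33 = 1.
Unit clause (x_42') forces x_42 = 0.
Unit clause (x_43) forces x_43 = 1.
That conflicts with the unit clause (x_43').
Undo x_22 and try x_22 = 0.
Unit clause (x_23) forces x_23 = 1.
Unit clause (x_13') forces x_13 = 0.
Unit clause (x_33') forces x_33 = 0.
Unit clause (x_32) forces x_32 = 1.
Unit clause (x_12') forces x_12 = 0.
Unit clause (x_42') forces x_42 = 0.
Unit clause (x_43) forces x_43 = 1.
That conflicts with the unit clause (x_43').
Either choice for x_22 ends in contradiction.
Either choice for x_11 ends in contradiction.

UNSATISFIABLE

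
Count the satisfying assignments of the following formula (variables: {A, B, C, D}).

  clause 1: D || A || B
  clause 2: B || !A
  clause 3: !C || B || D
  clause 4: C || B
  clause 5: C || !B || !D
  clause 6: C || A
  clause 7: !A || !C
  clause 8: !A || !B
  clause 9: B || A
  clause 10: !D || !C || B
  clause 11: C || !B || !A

There are 2^4 = 16 truth assignments over (A, B, C, D).
Check each against the 11 clauses (columns in the order A, B, C, D):
  F F F F  ✗ fails (D || A || B)
  F F F T  ✗ fails (C || B)
  F F T F  ✗ fails (D || A || B)
  F F T T  ✗ fails (B || A)
  F T F F  ✗ fails (C || A)
  F T F T  ✗ fails (C || !B || !D)
  F T T F  ✓ satisfies all
  F T T T  ✓ satisfies all
  T F F F  ✗ fails (B || !A)
  T F F T  ✗ fails (B || !A)
  T F T F  ✗ fails (B || !A)
  T F T T  ✗ fails (B || !A)
  T T F F  ✗ fails (!A || !B)
  T T F T  ✗ fails (C || !B || !D)
  T T T F  ✗ fails (!A || !C)
  T T T T  ✗ fails (!A || !C)
2 of the 16 rows are models.

2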